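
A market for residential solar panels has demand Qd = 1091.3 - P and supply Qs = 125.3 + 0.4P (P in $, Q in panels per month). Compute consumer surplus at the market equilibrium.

Consumer surplus = 80520.845

At equilibrium Qd = Qs, so 1091.3 - P = 125.3 + 0.4P; collecting terms, 966 = 1.4P and P* = 690.
From the demand curve, Q* = 1091.3 - 690 = 401.3.
Demand choke price (Qd = 0): P = 1091.3. Consumer surplus = ½ × (1091.3 - 690) × 401.3 = 80520.845.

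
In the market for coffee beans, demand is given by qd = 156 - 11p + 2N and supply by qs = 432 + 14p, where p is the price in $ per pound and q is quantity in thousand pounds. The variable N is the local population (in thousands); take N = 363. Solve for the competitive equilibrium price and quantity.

p* = 18, q* = 684

With N = 363, demand is qd = 882 - 11p.
The market clears where 882 - 11p = 432 + 14p. Rearranging, 25p = 450, hence p* = 18.
Then q* = 882 - 11(18) = 684.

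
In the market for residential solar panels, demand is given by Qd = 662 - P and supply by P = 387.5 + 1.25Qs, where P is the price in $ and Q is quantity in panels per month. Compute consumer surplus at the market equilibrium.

In direct form, Qs = -310 + 0.8P.
Set Qd = Qs: 662 - P = -310 + 0.8P, so 972 = 1.8P and P* = 540.
Substitute back: Q* = 662 - 540 = 122.
Demand choke price (Qd = 0): P = 662. Consumer surplus = ½ × (662 - 540) × 122 = 7442.

Consumer surplus = 7442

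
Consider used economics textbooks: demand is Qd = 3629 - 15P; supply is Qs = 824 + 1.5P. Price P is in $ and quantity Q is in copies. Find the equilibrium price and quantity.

P* = 170, Q* = 1079

Set Qd = Qs: 3629 - 15P = 824 + 1.5P, so 2805 = 16.5P and P* = 170.
Then Q* = 3629 - 15(170) = 1079.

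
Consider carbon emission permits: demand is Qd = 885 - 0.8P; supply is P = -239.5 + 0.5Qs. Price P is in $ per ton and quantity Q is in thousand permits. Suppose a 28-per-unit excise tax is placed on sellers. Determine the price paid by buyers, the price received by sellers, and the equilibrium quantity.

P_b = 165, P_s = 137, Q = 753

Inverting to quantity form: Qs = 479 + 2P.
Sellers keep P_s = P_b - 28 per unit, so supply in terms of the buyer price is Qs = 423 + 2P_b.
Equate demand and the shifted supply: 885 - 0.8P_b = 423 + 2P_b, giving 2.8P_b = 462, so P_b = 165.
Then P_s = 165 - 28 = 137 and Q = 885 - 0.8(165) = 753.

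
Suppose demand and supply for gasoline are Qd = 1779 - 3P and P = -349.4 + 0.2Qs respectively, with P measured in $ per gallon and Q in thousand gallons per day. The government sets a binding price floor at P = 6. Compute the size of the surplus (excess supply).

Rewriting in direct form: Qs = 1747 + 5P.
Evaluating both curves at the floor price 6 gives Qd = 1761, Qs = 1777.
Surplus = Qs - Qd = 1777 - 1761 = 16.

Surplus = 16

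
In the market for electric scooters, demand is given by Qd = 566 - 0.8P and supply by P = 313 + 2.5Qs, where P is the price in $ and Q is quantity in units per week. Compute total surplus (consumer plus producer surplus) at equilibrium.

Total surplus = 20750.7

Rewriting in direct form: Qs = -125.2 + 0.4P.
Set Qd = Qs: 566 - 0.8P = -125.2 + 0.4P, so 691.2 = 1.2P and P* = 576.
Then Q* = 566 - 0.8(576) = 105.2.
Demand choke price = 707.5; supply choke price = 313. CS = ½(707.5 - 576)(105.2) = 6916.9; PS = ½(576 - 313)(105.2) = 13833.8. Total surplus = 20750.7.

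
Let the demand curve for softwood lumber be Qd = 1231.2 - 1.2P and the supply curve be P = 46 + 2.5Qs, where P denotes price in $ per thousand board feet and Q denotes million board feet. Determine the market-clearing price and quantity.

P* = 781, Q* = 294

Inverting to quantity form: Qs = -18.4 + 0.4P.
Set Qd = Qs: 1231.2 - 1.2P = -18.4 + 0.4P, so 1249.6 = 1.6P and P* = 781.
Plugging P* into demand: Q* = 1231.2 - 1.2(781) = 294.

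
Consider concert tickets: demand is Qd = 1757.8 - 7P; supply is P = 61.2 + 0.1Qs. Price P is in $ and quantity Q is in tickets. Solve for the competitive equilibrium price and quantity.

Rewriting in direct form: Qs = -612 + 10P.
At equilibrium Qd = Qs, so 1757.8 - 7P = -612 + 10P; collecting terms, 2369.8 = 17P and P* = 139.4.
Then Q* = 1757.8 - 7(139.4) = 782.

P* = 139.4, Q* = 782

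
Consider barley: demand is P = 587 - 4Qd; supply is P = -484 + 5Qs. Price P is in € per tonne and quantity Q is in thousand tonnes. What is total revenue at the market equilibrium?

Total revenue = 13209

Rewriting in direct form: Qd = 146.75 - 0.25P and Qs = 96.8 + 0.2P.
At equilibrium Qd = Qs, so 146.75 - 0.25P = 96.8 + 0.2P; collecting terms, 49.95 = 0.45P and P* = 111.
Then Q* = 146.75 - 0.25(111) = 119.
Total revenue = P* × Q* = 111 × 119 = 13209.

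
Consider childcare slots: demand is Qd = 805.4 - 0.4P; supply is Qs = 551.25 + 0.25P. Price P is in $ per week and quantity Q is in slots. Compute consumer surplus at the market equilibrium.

Consumer surplus = 526501.25

Set Qd = Qs: 805.4 - 0.4P = 551.25 + 0.25P, so 254.15 = 0.65P and P* = 391.
Plugging P* into demand: Q* = 805.4 - 0.4(391) = 649.
Demand choke price (Qd = 0): P = 805.4/0.4 = 2013.5. Consumer surplus = ½ × (2013.5 - 391) × 649 = 526501.25.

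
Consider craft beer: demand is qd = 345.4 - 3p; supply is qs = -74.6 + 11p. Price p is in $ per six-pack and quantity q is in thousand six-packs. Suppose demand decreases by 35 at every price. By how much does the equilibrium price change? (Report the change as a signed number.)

Δp = -2.5

At equilibrium qd = qs, so 345.4 - 3p = -74.6 + 11p; collecting terms, 420 = 14p and p* = 30.
Plugging p* into demand: q* = 345.4 - 3(30) = 255.4.
After the shift, demand is qd = 310.4 - 3p.
The new intersection has 385 = 14p, i.e. p = 27.5, q = 227.9.
Δp = 27.5 - 30 = -2.5.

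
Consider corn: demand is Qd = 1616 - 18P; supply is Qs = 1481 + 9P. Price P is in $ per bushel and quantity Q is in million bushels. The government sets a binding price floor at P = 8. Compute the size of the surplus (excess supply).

Evaluating both curves at the floor price 8 gives Qd = 1472, Qs = 1553.
Surplus = Qs - Qd = 1553 - 1472 = 81.

Surplus = 81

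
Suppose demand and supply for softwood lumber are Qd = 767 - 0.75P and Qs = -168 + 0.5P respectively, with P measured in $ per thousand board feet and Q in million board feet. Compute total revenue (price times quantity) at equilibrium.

Total revenue = 154088

Set Qd = Qs: 767 - 0.75P = -168 + 0.5P, so 935 = 1.25P and P* = 748.
Then Q* = 767 - 0.75(748) = 206.
Total revenue = P* × Q* = 748 × 206 = 154088.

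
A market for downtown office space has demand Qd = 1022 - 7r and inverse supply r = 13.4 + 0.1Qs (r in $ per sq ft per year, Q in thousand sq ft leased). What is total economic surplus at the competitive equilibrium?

Rewriting in direct form: Qs = -134 + 10r.
Equating demand and supply, 1022 - 7r = -134 + 10r gives 17r = 1156, so r* = 68.
Plugging r* into demand: Q* = 1022 - 7(68) = 546.
Demand choke price = 146; supply choke price = 13.4. CS = ½(146 - 68)(546) = 21294; PS = ½(68 - 13.4)(546) = 14905.8. Total surplus = 36199.8.

Total surplus = 36199.8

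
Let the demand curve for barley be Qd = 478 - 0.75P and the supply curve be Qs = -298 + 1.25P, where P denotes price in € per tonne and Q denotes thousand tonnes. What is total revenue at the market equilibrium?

Total revenue = 72556

Set Qd = Qs: 478 - 0.75P = -298 + 1.25P, so 776 = 2P and P* = 388.
Plugging P* into demand: Q* = 478 - 0.75(388) = 187.
Total revenue = P* × Q* = 388 × 187 = 72556.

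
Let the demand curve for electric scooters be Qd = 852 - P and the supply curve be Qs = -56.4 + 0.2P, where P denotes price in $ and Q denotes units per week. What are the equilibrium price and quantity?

P* = 757, Q* = 95

Equating demand and supply, 852 - P = -56.4 + 0.2P gives 1.2P = 908.4, so P* = 757.
Substitute back: Q* = 852 - 757 = 95.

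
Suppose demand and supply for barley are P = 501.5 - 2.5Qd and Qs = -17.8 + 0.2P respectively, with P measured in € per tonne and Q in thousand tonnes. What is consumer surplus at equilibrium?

Solving each curve for Q: Qd = 200.6 - 0.4P.
Set Qd = Qs: 200.6 - 0.4P = -17.8 + 0.2P, so 218.4 = 0.6P and P* = 364.
Plugging P* into demand: Q* = 200.6 - 0.4(364) = 55.
Demand choke price (Qd = 0): P = 200.6/0.4 = 501.5. Consumer surplus = ½ × (501.5 - 364) × 55 = 3781.25.

Consumer surplus = 3781.25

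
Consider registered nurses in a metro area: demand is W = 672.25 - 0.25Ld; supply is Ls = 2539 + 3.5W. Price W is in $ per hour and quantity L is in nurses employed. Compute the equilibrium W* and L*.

Inverting to quantity form: Ld = 2689 - 4W.
Set Ld = Ls: 2689 - 4W = 2539 + 3.5W, so 150 = 7.5W and W* = 20.
Substitute back: L* = 2689 - 4(20) = 2609.

W* = 20, L* = 2609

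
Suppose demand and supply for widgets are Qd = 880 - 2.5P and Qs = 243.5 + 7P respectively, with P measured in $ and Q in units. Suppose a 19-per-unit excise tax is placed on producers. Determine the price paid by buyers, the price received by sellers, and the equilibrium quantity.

The tax drives a wedge P_b - P_s = 19. Substituting P_s = P_b - 19 into supply: Qs = 110.5 + 7P_b.
Equate demand and the shifted supply: 880 - 2.5P_b = 110.5 + 7P_b, giving 9.5P_b = 769.5, so P_b = 81.
Then P_s = 81 - 19 = 62 and Q = 880 - 2.5(81) = 677.5.

P_b = 81, P_s = 62, Q = 677.5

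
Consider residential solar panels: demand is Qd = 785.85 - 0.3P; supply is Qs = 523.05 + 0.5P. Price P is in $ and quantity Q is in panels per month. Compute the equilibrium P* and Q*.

Set Qd = Qs: 785.85 - 0.3P = 523.05 + 0.5P, so 262.8 = 0.8P and P* = 328.5.
From the demand curve, Q* = 785.85 - 0.3(328.5) = 687.3.

P* = 328.5, Q* = 687.3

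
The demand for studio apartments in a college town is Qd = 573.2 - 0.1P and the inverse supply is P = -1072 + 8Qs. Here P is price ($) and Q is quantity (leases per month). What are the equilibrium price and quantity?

Inverting to quantity form: Qs = 134 + 0.125P.
The market clears where 573.2 - 0.1P = 134 + 0.125P. Rearranging, 0.225P = 439.2, hence P* = 1952.
Substitute back: Q* = 573.2 - 0.1(1952) = 378.

P* = 1952, Q* = 378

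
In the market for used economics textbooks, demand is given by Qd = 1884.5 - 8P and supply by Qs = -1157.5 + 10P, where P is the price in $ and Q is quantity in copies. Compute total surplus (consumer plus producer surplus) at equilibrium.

Set Qd = Qs: 1884.5 - 8P = -1157.5 + 10P, so 3042 = 18P and P* = 169.
Then Q* = 1884.5 - 8(169) = 532.5.
Demand choke price = 235.5625; supply choke price = 115.75. CS = ½(235.5625 - 169)(532.5) = 17722.265625; PS = ½(169 - 115.75)(532.5) = 14177.8125. Total surplus = 31900.078125.

Total surplus = 31900.078125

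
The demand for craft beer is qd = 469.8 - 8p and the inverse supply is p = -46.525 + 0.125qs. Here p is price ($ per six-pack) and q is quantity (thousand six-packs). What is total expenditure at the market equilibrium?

Total expenditure = 2568.1

In direct form, qs = 372.2 + 8p.
Set qd = qs: 469.8 - 8p = 372.2 + 8p, so 97.6 = 16p and p* = 6.1.
Substitute back: q* = 469.8 - 8(6.1) = 421.
Total expenditure = p* × q* = 6.1 × 421 = 2568.1.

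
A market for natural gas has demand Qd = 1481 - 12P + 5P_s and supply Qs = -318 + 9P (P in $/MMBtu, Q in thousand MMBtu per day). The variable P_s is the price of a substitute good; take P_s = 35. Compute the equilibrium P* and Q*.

P* = 94, Q* = 528

With P_s = 35, demand is Qd = 1656 - 12P.
The market clears where 1656 - 12P = -318 + 9P. Rearranging, 21P = 1974, hence P* = 94.
Then Q* = 1656 - 12(94) = 528.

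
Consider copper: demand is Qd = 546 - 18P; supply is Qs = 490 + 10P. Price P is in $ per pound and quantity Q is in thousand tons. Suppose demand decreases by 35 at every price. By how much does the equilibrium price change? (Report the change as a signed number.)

Set Qd = Qs: 546 - 18P = 490 + 10P, so 56 = 28P and P* = 2.
From the demand curve, Q* = 546 - 18(2) = 510.
After the shift, demand is Qd = 511 - 18P.
New equilibrium: 21 = 28P, so P = 0.75 and Q = 497.5.
ΔP = 0.75 - 2 = -1.25.

ΔP = -1.25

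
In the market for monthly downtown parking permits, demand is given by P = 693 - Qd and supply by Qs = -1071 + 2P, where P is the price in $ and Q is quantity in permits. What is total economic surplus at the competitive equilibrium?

Total surplus = 8268.75

In direct form, Qd = 693 - P.
The market clears where 693 - P = -1071 + 2P. Rearranging, 3P = 1764, hence P* = 588.
Plugging P* into demand: Q* = 693 - 588 = 105.
Demand choke price = 693; supply choke price = 535.5. CS = ½(693 - 588)(105) = 5512.5; PS = ½(588 - 535.5)(105) = 2756.25. Total surplus = 8268.75.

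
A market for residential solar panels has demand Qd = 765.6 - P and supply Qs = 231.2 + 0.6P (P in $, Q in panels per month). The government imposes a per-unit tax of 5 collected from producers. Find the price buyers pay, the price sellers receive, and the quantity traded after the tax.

With a tax of 5 on producers, they supply based on the net price P_s = P_b - 5, so Qs = 228.2 + 0.6P_b.
Equate demand and the shifted supply: 765.6 - P_b = 228.2 + 0.6P_b, giving 1.6P_b = 537.4, so P_b = 335.875.
Then P_s = 335.875 - 5 = 330.875 and Q = 765.6 - 335.875 = 429.725.

P_b = 335.875, P_s = 330.875, Q = 429.725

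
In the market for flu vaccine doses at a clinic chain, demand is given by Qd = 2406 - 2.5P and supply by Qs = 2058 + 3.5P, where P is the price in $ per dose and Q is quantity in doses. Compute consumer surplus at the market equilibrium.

The market clears where 2406 - 2.5P = 2058 + 3.5P. Rearranging, 6P = 348, hence P* = 58.
Substitute back: Q* = 2406 - 2.5(58) = 2261.
Demand choke price (Qd = 0): P = 2406/2.5 = 962.4. Consumer surplus = ½ × (962.4 - 58) × 2261 = 1022424.2.

Consumer surplus = 1022424.2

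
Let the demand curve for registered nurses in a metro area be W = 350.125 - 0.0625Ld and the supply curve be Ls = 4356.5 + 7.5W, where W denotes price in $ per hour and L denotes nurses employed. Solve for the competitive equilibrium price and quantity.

Rewriting in direct form: Ld = 5602 - 16W.
Set Ld = Ls: 5602 - 16W = 4356.5 + 7.5W, so 1245.5 = 23.5W and W* = 53.
Plugging W* into demand: L* = 5602 - 16(53) = 4754.

W* = 53, L* = 4754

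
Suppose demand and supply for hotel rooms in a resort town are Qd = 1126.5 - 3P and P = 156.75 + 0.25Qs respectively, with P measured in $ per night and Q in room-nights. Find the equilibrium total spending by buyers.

Total spending by buyers = 93937.5

In direct form, Qs = -627 + 4P.
At equilibrium Qd = Qs, so 1126.5 - 3P = -627 + 4P; collecting terms, 1753.5 = 7P and P* = 250.5.
From the demand curve, Q* = 1126.5 - 3(250.5) = 375.
Total spending by buyers = P* × Q* = 250.5 × 375 = 93937.5.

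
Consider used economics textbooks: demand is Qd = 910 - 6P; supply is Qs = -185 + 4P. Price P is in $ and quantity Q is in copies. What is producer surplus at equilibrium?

At equilibrium Qd = Qs, so 910 - 6P = -185 + 4P; collecting terms, 1095 = 10P and P* = 109.5.
From the demand curve, Q* = 910 - 6(109.5) = 253.
Supply choke price (Qs = 0): P = 46.25. Producer surplus = ½ × (109.5 - 46.25) × 253 = 8001.125.

Producer surplus = 8001.125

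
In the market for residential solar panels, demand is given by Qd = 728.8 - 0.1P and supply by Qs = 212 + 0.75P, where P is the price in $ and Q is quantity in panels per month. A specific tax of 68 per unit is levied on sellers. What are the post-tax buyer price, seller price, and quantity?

With a tax of 68 on sellers, they supply based on the net price P_s = P_b - 68, so Qs = 161 + 0.75P_b.
Set Qd = Qs: 728.8 - 0.1P_b = 161 + 0.75P_b, so 567.8 = 0.85P_b and P_b = 668.
Then P_s = 668 - 68 = 600 and Q = 728.8 - 0.1(668) = 662.

P_b = 668, P_s = 600, Q = 662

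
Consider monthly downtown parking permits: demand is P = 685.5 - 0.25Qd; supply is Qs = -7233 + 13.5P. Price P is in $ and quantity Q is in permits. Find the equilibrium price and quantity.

P* = 570, Q* = 462

Solving each curve for Q: Qd = 2742 - 4P.
The market clears where 2742 - 4P = -7233 + 13.5P. Rearranging, 17.5P = 9975, hence P* = 570.
Plugging P* into demand: Q* = 2742 - 4(570) = 462.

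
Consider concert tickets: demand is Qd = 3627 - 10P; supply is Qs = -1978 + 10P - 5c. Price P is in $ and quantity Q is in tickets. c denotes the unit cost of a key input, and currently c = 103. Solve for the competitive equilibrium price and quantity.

P* = 306, Q* = 567

With c = 103, supply is Qs = -2493 + 10P.
Equating demand and supply, 3627 - 10P = -2493 + 10P gives 20P = 6120, so P* = 306.
Substitute back: Q* = 3627 - 10(306) = 567.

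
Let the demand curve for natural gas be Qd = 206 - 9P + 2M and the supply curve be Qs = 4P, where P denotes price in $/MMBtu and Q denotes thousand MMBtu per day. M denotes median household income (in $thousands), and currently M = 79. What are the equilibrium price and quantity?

With M = 79, demand is Qd = 364 - 9P.
At equilibrium Qd = Qs, so 364 - 9P = 4P; collecting terms, 364 = 13P and P* = 28.
Substitute back: Q* = 364 - 9(28) = 112.

P* = 28, Q* = 112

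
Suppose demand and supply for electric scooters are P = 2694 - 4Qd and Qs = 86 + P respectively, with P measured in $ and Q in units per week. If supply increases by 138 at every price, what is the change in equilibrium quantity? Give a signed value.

ΔQ = 27.6

In direct form, Qd = 673.5 - 0.25P.
The market clears where 673.5 - 0.25P = 86 + P. Rearranging, 1.25P = 587.5, hence P* = 470.
Substitute back: Q* = 673.5 - 0.25(470) = 556.
After the shift, supply is Qs = 224 + P.
New equilibrium: 449.5 = 1.25P, so P = 359.6 and Q = 583.6.
ΔQ = 583.6 - 556 = 27.6.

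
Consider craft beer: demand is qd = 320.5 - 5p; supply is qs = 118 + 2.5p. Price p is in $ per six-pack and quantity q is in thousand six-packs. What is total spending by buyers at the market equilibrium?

Total spending by buyers = 5008.5

The market clears where 320.5 - 5p = 118 + 2.5p. Rearranging, 7.5p = 202.5, hence p* = 27.
Substitute back: q* = 320.5 - 5(27) = 185.5.
Total spending by buyers = p* × q* = 27 × 185.5 = 5008.5.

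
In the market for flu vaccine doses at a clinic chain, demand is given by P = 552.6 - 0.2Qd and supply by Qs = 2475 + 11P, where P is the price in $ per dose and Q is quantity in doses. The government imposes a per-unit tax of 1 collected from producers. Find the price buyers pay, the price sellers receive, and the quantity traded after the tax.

P_b = 18.6875, P_s = 17.6875, Q = 2669.5625

Solving each curve for Q: Qd = 2763 - 5P.
The tax drives a wedge P_b - P_s = 1. Substituting P_s = P_b - 1 into supply: Qs = 2464 + 11P_b.
Set Qd = Qs: 2763 - 5P_b = 2464 + 11P_b, so 299 = 16P_b and P_b = 18.6875.
Then P_s = 18.6875 - 1 = 17.6875 and Q = 2763 - 5(18.6875) = 2669.5625.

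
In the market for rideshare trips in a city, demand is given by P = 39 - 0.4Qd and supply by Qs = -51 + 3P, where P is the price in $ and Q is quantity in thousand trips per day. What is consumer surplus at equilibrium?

Consumer surplus = 180

Rewriting in direct form: Qd = 97.5 - 2.5P.
Equating demand and supply, 97.5 - 2.5P = -51 + 3P gives 5.5P = 148.5, so P* = 27.
Then Q* = 97.5 - 2.5(27) = 30.
Demand choke price (Qd = 0): P = 97.5/2.5 = 39. Consumer surplus = ½ × (39 - 27) × 30 = 180.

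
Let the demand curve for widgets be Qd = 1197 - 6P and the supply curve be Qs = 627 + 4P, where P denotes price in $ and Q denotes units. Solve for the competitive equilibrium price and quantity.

P* = 57, Q* = 855

The market clears where 1197 - 6P = 627 + 4P. Rearranging, 10P = 570, hence P* = 57.
Then Q* = 1197 - 6(57) = 855.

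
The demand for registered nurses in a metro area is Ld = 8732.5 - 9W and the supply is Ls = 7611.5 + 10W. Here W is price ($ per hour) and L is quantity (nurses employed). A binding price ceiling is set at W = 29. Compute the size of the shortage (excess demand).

With W fixed at 29, quantity demanded is 8471.5 and quantity supplied is 7901.5.
Shortage = Ld - Ls = 8471.5 - 7901.5 = 570.

Shortage = 570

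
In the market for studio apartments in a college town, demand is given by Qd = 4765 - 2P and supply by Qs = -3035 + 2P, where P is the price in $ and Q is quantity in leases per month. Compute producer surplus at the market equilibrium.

At equilibrium Qd = Qs, so 4765 - 2P = -3035 + 2P; collecting terms, 7800 = 4P and P* = 1950.
Then Q* = 4765 - 2(1950) = 865.
Supply choke price (Qs = 0): P = 1517.5. Producer surplus = ½ × (1950 - 1517.5) × 865 = 187056.25.

Producer surplus = 187056.25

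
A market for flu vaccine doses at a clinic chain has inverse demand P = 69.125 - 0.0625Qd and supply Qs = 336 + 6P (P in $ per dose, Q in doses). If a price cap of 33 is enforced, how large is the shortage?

Shortage = 44

In direct form, Qd = 1106 - 16P.
At P = 33: Qd = 578 and Qs = 534.
Shortage = Qd - Qs = 578 - 534 = 44.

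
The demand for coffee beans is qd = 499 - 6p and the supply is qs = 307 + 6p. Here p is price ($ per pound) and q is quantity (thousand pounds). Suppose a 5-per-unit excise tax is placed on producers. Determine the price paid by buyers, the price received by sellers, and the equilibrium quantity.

p_b = 18.5, p_s = 13.5, q = 388

The tax drives a wedge p_b - p_s = 5. Substituting p_s = p_b - 5 into supply: qs = 277 + 6p_b.
Equate demand and the shifted supply: 499 - 6p_b = 277 + 6p_b, giving 12p_b = 222, so p_b = 18.5.
Then p_s = 18.5 - 5 = 13.5 and q = 499 - 6(18.5) = 388.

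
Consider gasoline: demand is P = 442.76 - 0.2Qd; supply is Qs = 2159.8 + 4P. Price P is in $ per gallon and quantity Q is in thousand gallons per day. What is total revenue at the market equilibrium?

Total revenue = 13102.8

Rewriting in direct form: Qd = 2213.8 - 5P.
Set Qd = Qs: 2213.8 - 5P = 2159.8 + 4P, so 54 = 9P and P* = 6.
Plugging P* into demand: Q* = 2213.8 - 5(6) = 2183.8.
Total revenue = P* × Q* = 6 × 2183.8 = 13102.8.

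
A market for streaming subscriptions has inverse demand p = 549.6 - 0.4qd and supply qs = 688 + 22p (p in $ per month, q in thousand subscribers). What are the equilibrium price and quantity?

p* = 28, q* = 1304

Inverting to quantity form: qd = 1374 - 2.5p.
The market clears where 1374 - 2.5p = 688 + 22p. Rearranging, 24.5p = 686, hence p* = 28.
Plugging p* into demand: q* = 1374 - 2.5(28) = 1304.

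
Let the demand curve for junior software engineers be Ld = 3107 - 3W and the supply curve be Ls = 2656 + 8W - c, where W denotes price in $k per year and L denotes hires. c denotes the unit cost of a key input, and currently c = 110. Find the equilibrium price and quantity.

With c = 110, supply is Ls = 2546 + 8W.
Equating demand and supply, 3107 - 3W = 2546 + 8W gives 11W = 561, so W* = 51.
Plugging W* into demand: L* = 3107 - 3(51) = 2954.

W* = 51, L* = 2954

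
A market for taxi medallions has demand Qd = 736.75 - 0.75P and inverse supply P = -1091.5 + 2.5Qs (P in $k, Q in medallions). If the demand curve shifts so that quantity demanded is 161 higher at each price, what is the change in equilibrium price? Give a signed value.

ΔP = 140

In direct form, Qs = 436.6 + 0.4P.
Set Qd = Qs: 736.75 - 0.75P = 436.6 + 0.4P, so 300.15 = 1.15P and P* = 261.
Substitute back: Q* = 736.75 - 0.75(261) = 541.
After the shift, demand is Qd = 897.75 - 0.75P.
New equilibrium: 461.15 = 1.15P, so P = 401 and Q = 597.
ΔP = 401 - 261 = 140.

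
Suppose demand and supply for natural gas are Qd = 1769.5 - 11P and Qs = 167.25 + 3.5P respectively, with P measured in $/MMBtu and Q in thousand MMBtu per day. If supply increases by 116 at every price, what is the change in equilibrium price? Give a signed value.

ΔP = -8

Set Qd = Qs: 1769.5 - 11P = 167.25 + 3.5P, so 1602.25 = 14.5P and P* = 110.5.
Plugging P* into demand: Q* = 1769.5 - 11(110.5) = 554.
After the shift, supply is Qs = 283.25 + 3.5P.
The new intersection has 1486.25 = 14.5P, i.e. P = 102.5, Q = 642.
ΔP = 102.5 - 110.5 = -8.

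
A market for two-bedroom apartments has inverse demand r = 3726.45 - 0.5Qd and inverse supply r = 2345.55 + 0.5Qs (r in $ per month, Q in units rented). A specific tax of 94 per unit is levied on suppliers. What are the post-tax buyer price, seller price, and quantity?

r_b = 3083, r_s = 2989, Q = 1286.9

Solving each curve for Q: Qd = 7452.9 - 2r and Qs = -4691.1 + 2r.
Suppliers keep r_s = r_b - 94 per unit, so supply in terms of the buyer price is Qs = -4879.1 + 2r_b.
Equate demand and the shifted supply: 7452.9 - 2r_b = -4879.1 + 2r_b, giving 4r_b = 12332, so r_b = 3083.
So r_s = 2989 and the quantity traded is Q = 7452.9 - 2(3083) = 1286.9.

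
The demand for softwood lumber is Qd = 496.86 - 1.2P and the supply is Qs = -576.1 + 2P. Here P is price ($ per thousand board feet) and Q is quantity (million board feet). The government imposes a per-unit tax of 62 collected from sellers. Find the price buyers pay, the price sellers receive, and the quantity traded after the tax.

P_b = 374.05, P_s = 312.05, Q = 48

Sellers keep P_s = P_b - 62 per unit, so supply in terms of the buyer price is Qs = -700.1 + 2P_b.
Market clearing requires 496.86 - 1.2P_b = -700.1 + 2P_b; hence 1196.96 = 3.2P_b and P_b = 374.05.
Then P_s = 374.05 - 62 = 312.05 and Q = 496.86 - 1.2(374.05) = 48.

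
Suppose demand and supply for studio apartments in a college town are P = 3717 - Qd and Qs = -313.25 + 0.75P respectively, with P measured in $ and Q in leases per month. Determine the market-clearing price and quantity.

Solving each curve for Q: Qd = 3717 - P.
The market clears where 3717 - P = -313.25 + 0.75P. Rearranging, 1.75P = 4030.25, hence P* = 2303.
From the demand curve, Q* = 3717 - 2303 = 1414.

P* = 2303, Q* = 1414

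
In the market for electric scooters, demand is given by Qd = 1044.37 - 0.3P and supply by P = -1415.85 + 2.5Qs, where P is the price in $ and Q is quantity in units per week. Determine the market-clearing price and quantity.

Solving each curve for Q: Qs = 566.34 + 0.4P.
At equilibrium Qd = Qs, so 1044.37 - 0.3P = 566.34 + 0.4P; collecting terms, 478.03 = 0.7P and P* = 682.9.
Plugging P* into demand: Q* = 1044.37 - 0.3(682.9) = 839.5.

P* = 682.9, Q* = 839.5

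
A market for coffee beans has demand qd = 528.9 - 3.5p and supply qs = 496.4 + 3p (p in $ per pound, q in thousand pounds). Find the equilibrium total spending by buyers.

Total spending by buyers = 2557

Equating demand and supply, 528.9 - 3.5p = 496.4 + 3p gives 6.5p = 32.5, so p* = 5.
Substitute back: q* = 528.9 - 3.5(5) = 511.4.
Total spending by buyers = p* × q* = 5 × 511.4 = 2557.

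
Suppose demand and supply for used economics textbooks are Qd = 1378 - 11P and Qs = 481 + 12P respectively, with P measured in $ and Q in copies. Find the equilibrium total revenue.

Total revenue = 37011

Set Qd = Qs: 1378 - 11P = 481 + 12P, so 897 = 23P and P* = 39.
From the demand curve, Q* = 1378 - 11(39) = 949.
Total revenue = P* × Q* = 39 × 949 = 37011.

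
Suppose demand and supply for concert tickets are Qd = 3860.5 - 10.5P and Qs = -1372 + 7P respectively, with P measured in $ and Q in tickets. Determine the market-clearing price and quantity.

P* = 299, Q* = 721

Set Qd = Qs: 3860.5 - 10.5P = -1372 + 7P, so 5232.5 = 17.5P and P* = 299.
Then Q* = 3860.5 - 10.5(299) = 721.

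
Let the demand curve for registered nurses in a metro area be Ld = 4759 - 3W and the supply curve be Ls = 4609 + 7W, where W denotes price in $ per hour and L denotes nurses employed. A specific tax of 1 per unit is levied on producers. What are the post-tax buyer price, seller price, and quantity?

Producers keep W_s = W_b - 1 per unit, so supply in terms of the buyer price is Ls = 4602 + 7W_b.
Market clearing requires 4759 - 3W_b = 4602 + 7W_b; hence 157 = 10W_b and W_b = 15.7.
So W_s = 14.7 and the quantity traded is L = 4759 - 3(15.7) = 4711.9.

W_b = 15.7, W_s = 14.7, L = 4711.9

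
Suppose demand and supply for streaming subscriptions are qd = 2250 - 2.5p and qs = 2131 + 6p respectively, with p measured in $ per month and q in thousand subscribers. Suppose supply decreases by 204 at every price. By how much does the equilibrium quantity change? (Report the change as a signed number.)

Equating demand and supply, 2250 - 2.5p = 2131 + 6p gives 8.5p = 119, so p* = 14.
Substitute back: q* = 2250 - 2.5(14) = 2215.
After the shift, supply is qs = 1927 + 6p.
The new intersection has 323 = 8.5p, i.e. p = 38, q = 2155.
Δq = 2155 - 2215 = -60.

Δq = -60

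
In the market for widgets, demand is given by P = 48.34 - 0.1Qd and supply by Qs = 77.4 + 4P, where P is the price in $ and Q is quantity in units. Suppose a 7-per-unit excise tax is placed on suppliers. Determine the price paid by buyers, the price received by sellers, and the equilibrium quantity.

P_b = 31, P_s = 24, Q = 173.4

In direct form, Qd = 483.4 - 10P.
Suppliers keep P_s = P_b - 7 per unit, so supply in terms of the buyer price is Qs = 49.4 + 4P_b.
Equate demand and the shifted supply: 483.4 - 10P_b = 49.4 + 4P_b, giving 14P_b = 434, so P_b = 31.
So P_s = 24 and the quantity traded is Q = 483.4 - 10(31) = 173.4.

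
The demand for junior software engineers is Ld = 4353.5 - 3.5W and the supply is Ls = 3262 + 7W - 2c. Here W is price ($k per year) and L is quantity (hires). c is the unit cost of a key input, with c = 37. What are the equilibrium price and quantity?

With c = 37, supply is Ls = 3188 + 7W.
Set Ld = Ls: 4353.5 - 3.5W = 3188 + 7W, so 1165.5 = 10.5W and W* = 111.
Then L* = 4353.5 - 3.5(111) = 3965.

W* = 111, L* = 3965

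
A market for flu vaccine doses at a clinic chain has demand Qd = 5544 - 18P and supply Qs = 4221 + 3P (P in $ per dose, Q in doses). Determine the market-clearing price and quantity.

Set Qd = Qs: 5544 - 18P = 4221 + 3P, so 1323 = 21P and P* = 63.
From the demand curve, Q* = 5544 - 18(63) = 4410.

P* = 63, Q* = 4410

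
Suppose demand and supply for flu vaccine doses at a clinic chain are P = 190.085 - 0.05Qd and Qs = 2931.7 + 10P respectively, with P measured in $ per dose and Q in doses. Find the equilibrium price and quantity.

P* = 29, Q* = 3221.7

Solving each curve for Q: Qd = 3801.7 - 20P.
The market clears where 3801.7 - 20P = 2931.7 + 10P. Rearranging, 30P = 870, hence P* = 29.
Substitute back: Q* = 3801.7 - 20(29) = 3221.7.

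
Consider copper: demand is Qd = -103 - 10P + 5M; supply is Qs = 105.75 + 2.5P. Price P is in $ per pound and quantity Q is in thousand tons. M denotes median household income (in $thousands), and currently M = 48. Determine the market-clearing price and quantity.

With M = 48, demand is Qd = 137 - 10P.
The market clears where 137 - 10P = 105.75 + 2.5P. Rearranging, 12.5P = 31.25, hence P* = 2.5.
Substitute back: Q* = 137 - 10(2.5) = 112.

P* = 2.5, Q* = 112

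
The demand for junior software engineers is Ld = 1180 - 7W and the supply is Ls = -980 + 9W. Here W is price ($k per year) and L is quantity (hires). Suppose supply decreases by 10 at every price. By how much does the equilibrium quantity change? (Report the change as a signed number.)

The market clears where 1180 - 7W = -980 + 9W. Rearranging, 16W = 2160, hence W* = 135.
Plugging W* into demand: L* = 1180 - 7(135) = 235.
After the shift, supply is Ls = -990 + 9W.
New equilibrium: 2170 = 16W, so W = 135.625 and L = 230.625.
ΔL = 230.625 - 235 = -4.375.

ΔL = -4.375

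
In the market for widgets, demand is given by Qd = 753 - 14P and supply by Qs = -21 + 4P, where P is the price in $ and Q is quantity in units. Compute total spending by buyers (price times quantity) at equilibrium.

Total spending by buyers = 6493

At equilibrium Qd = Qs, so 753 - 14P = -21 + 4P; collecting terms, 774 = 18P and P* = 43.
Then Q* = 753 - 14(43) = 151.
Total spending by buyers = P* × Q* = 43 × 151 = 6493.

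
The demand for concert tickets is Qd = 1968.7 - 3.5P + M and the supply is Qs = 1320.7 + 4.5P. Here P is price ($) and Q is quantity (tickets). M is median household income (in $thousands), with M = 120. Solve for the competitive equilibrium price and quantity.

With M = 120, demand is Qd = 2088.7 - 3.5P.
At equilibrium Qd = Qs, so 2088.7 - 3.5P = 1320.7 + 4.5P; collecting terms, 768 = 8P and P* = 96.
From the demand curve, Q* = 2088.7 - 3.5(96) = 1752.7.

P* = 96, Q* = 1752.7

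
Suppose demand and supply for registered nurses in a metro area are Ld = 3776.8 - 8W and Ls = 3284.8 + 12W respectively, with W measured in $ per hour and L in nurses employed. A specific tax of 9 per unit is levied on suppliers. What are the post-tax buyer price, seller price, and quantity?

W_b = 30, W_s = 21, L = 3536.8

With a tax of 9 on suppliers, they supply based on the net price W_s = W_b - 9, so Ls = 3176.8 + 12W_b.
Market clearing requires 3776.8 - 8W_b = 3176.8 + 12W_b; hence 600 = 20W_b and W_b = 30.
So W_s = 21 and the quantity traded is L = 3776.8 - 8(30) = 3536.8.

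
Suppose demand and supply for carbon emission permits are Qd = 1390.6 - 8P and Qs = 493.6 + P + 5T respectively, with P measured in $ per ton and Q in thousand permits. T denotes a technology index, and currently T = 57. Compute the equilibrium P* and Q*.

P* = 68, Q* = 846.6

With T = 57, supply is Qs = 778.6 + P.
At equilibrium Qd = Qs, so 1390.6 - 8P = 778.6 + P; collecting terms, 612 = 9P and P* = 68.
From the demand curve, Q* = 1390.6 - 8(68) = 846.6.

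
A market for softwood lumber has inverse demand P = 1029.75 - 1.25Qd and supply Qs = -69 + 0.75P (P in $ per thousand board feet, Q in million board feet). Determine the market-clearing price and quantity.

P* = 576, Q* = 363

Rewriting in direct form: Qd = 823.8 - 0.8P.
Set Qd = Qs: 823.8 - 0.8P = -69 + 0.75P, so 892.8 = 1.55P and P* = 576.
Substitute back: Q* = 823.8 - 0.8(576) = 363.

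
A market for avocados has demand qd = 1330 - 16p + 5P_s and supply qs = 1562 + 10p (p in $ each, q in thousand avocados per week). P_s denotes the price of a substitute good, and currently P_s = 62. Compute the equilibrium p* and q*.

With P_s = 62, demand is qd = 1640 - 16p.
The market clears where 1640 - 16p = 1562 + 10p. Rearranging, 26p = 78, hence p* = 3.
Plugging p* into demand: q* = 1640 - 16(3) = 1592.

p* = 3, q* = 1592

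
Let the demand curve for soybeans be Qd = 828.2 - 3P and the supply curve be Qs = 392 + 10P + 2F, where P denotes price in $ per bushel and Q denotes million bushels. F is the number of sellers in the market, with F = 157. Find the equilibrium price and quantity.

With F = 157, supply is Qs = 706 + 10P.
Set Qd = Qs: 828.2 - 3P = 706 + 10P, so 122.2 = 13P and P* = 9.4.
Substitute back: Q* = 828.2 - 3(9.4) = 800.

P* = 9.4, Q* = 800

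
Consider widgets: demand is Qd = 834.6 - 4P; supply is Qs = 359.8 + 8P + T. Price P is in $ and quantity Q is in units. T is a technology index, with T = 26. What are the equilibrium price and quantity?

P* = 37.4, Q* = 685

With T = 26, supply is Qs = 385.8 + 8P.
Set Qd = Qs: 834.6 - 4P = 385.8 + 8P, so 448.8 = 12P and P* = 37.4.
From the demand curve, Q* = 834.6 - 4(37.4) = 685.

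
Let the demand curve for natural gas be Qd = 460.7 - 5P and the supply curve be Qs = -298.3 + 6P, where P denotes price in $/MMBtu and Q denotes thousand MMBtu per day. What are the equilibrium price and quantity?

P* = 69, Q* = 115.7

Equating demand and supply, 460.7 - 5P = -298.3 + 6P gives 11P = 759, so P* = 69.
From the demand curve, Q* = 460.7 - 5(69) = 115.7.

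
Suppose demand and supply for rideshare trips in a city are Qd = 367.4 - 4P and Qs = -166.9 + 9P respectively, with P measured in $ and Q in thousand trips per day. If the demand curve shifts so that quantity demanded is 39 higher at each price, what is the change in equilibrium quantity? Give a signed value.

ΔQ = 27

Equating demand and supply, 367.4 - 4P = -166.9 + 9P gives 13P = 534.3, so P* = 41.1.
Plugging P* into demand: Q* = 367.4 - 4(41.1) = 203.
After the shift, demand is Qd = 406.4 - 4P.
Re-solving, 13P = 573.3 gives P = 44.1 and Q = 230.
ΔQ = 230 - 203 = 27.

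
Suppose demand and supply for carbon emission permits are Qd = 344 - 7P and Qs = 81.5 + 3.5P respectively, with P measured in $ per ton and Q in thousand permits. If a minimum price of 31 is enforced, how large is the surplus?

Evaluating both curves at the floor price 31 gives Qd = 127, Qs = 190.
Surplus = Qs - Qd = 190 - 127 = 63.

Surplus = 63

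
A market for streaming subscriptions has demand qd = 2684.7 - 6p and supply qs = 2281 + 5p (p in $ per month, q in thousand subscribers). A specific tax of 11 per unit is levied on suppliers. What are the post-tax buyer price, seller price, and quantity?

p_b = 41.7, p_s = 30.7, q = 2434.5

With a tax of 11 on suppliers, they supply based on the net price p_s = p_b - 11, so qs = 2226 + 5p_b.
Set qd = qs: 2684.7 - 6p_b = 2226 + 5p_b, so 458.7 = 11p_b and p_b = 41.7.
So p_s = 30.7 and the quantity traded is q = 2684.7 - 6(41.7) = 2434.5.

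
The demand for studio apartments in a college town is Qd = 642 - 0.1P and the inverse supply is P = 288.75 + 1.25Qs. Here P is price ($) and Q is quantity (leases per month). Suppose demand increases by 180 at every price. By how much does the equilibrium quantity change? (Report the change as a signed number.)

Inverting to quantity form: Qs = -231 + 0.8P.
At equilibrium Qd = Qs, so 642 - 0.1P = -231 + 0.8P; collecting terms, 873 = 0.9P and P* = 970.
Plugging P* into demand: Q* = 642 - 0.1(970) = 545.
After the shift, demand is Qd = 822 - 0.1P.
The new intersection has 1053 = 0.9P, i.e. P = 1170, Q = 705.
ΔQ = 705 - 545 = 160.

ΔQ = 160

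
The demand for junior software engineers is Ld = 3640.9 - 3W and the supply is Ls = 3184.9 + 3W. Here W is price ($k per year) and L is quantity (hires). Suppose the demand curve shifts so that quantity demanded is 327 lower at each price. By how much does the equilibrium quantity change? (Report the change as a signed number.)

Set Ld = Ls: 3640.9 - 3W = 3184.9 + 3W, so 456 = 6W and W* = 76.
From the demand curve, L* = 3640.9 - 3(76) = 3412.9.
After the shift, demand is Ld = 3313.9 - 3W.
New equilibrium: 129 = 6W, so W = 21.5 and L = 3249.4.
ΔL = 3249.4 - 3412.9 = -163.5.

ΔL = -163.5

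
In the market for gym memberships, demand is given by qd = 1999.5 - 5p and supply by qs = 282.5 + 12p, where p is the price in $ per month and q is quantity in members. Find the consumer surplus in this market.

Consumer surplus = 223353.025

At equilibrium qd = qs, so 1999.5 - 5p = 282.5 + 12p; collecting terms, 1717 = 17p and p* = 101.
From the demand curve, q* = 1999.5 - 5(101) = 1494.5.
Demand choke price (qd = 0): p = 1999.5/5 = 399.9. Consumer surplus = ½ × (399.9 - 101) × 1494.5 = 223353.025.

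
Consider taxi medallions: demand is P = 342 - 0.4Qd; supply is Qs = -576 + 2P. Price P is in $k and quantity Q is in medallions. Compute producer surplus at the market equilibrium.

In direct form, Qd = 855 - 2.5P.
The market clears where 855 - 2.5P = -576 + 2P. Rearranging, 4.5P = 1431, hence P* = 318.
Then Q* = 855 - 2.5(318) = 60.
Supply choke price (Qs = 0): P = 288. Producer surplus = ½ × (318 - 288) × 60 = 900.

Producer surplus = 900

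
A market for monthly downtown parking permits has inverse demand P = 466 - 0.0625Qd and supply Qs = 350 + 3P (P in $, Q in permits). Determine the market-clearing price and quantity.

Solving each curve for Q: Qd = 7456 - 16P.
Set Qd = Qs: 7456 - 16P = 350 + 3P, so 7106 = 19P and P* = 374.
Plugging P* into demand: Q* = 7456 - 16(374) = 1472.

P* = 374, Q* = 1472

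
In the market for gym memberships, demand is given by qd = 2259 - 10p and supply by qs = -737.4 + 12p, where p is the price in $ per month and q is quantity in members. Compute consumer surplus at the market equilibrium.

Set qd = qs: 2259 - 10p = -737.4 + 12p, so 2996.4 = 22p and p* = 136.2.
Substitute back: q* = 2259 - 10(136.2) = 897.
Demand choke price (qd = 0): p = 2259/10 = 225.9. Consumer surplus = ½ × (225.9 - 136.2) × 897 = 40230.45.

Consumer surplus = 40230.45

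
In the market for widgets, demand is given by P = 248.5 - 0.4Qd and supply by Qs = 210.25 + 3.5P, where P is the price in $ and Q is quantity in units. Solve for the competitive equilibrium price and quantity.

P* = 68.5, Q* = 450

Solving each curve for Q: Qd = 621.25 - 2.5P.
At equilibrium Qd = Qs, so 621.25 - 2.5P = 210.25 + 3.5P; collecting terms, 411 = 6P and P* = 68.5.
Then Q* = 621.25 - 2.5(68.5) = 450.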